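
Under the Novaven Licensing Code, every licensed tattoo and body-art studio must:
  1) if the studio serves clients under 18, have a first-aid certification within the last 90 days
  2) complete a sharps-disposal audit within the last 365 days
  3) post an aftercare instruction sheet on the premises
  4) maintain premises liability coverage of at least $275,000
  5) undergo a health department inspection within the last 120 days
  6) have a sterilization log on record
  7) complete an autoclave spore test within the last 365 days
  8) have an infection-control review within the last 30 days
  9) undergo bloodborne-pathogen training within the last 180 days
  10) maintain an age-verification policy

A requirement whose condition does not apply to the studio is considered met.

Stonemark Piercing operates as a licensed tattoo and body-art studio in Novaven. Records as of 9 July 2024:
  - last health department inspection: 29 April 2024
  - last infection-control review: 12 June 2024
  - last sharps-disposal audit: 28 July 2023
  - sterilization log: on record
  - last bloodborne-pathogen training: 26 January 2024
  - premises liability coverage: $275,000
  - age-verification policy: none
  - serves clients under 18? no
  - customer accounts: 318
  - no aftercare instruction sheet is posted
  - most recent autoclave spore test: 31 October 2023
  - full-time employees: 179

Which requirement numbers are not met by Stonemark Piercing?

1. condition 'serves clients under 18' does not hold → requirement n/a → met
2. sharps-disposal audit 347 days ago vs limit 365 → met
3. aftercare instruction sheet absent → not met
4. premises liability coverage $275,000 ≥ $275,000 → met
5. health department inspection 71 days ago vs limit 120 → met
6. sterilization log present → met
7. autoclave spore test 252 days ago vs limit 365 → met
8. infection-control review 27 days ago vs limit 30 → met
9. bloodborne-pathogen training 165 days ago vs limit 180 → met
10. age-verification policy absent → not met
Not met: 3, 10

3, 10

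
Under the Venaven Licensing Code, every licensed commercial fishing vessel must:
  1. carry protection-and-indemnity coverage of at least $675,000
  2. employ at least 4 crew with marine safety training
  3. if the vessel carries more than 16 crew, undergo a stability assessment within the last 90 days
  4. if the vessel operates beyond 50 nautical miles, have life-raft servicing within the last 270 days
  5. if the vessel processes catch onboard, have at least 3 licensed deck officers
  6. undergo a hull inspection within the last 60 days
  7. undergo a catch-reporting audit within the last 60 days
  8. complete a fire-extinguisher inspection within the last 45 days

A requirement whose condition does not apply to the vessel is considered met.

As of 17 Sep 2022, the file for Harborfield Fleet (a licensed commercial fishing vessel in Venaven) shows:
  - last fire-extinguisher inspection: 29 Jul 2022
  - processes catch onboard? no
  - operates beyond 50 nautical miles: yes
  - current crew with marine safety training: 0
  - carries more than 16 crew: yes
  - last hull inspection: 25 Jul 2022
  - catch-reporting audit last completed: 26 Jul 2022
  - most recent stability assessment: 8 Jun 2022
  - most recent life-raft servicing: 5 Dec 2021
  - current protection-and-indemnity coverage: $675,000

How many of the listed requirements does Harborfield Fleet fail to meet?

1. protection-and-indemnity coverage $675,000 ≥ $675,000 → met
2. crew with marine safety training 0 < 4 → not met
3. condition 'carries more than 16 crew' holds; stability assessment 101 days ago vs limit 90 → not met
4. condition 'operates beyond 50 nautical miles' holds; life-raft servicing 286 days ago vs limit 270 → not met
5. condition 'processes catch onboard' does not hold → requirement n/a → met
6. hull inspection 54 days ago vs limit 60 → met
7. catch-reporting audit 53 days ago vs limit 60 → met
8. fire-extinguisher inspection 50 days ago vs limit 45 → not met
Not met: 4 of 8

4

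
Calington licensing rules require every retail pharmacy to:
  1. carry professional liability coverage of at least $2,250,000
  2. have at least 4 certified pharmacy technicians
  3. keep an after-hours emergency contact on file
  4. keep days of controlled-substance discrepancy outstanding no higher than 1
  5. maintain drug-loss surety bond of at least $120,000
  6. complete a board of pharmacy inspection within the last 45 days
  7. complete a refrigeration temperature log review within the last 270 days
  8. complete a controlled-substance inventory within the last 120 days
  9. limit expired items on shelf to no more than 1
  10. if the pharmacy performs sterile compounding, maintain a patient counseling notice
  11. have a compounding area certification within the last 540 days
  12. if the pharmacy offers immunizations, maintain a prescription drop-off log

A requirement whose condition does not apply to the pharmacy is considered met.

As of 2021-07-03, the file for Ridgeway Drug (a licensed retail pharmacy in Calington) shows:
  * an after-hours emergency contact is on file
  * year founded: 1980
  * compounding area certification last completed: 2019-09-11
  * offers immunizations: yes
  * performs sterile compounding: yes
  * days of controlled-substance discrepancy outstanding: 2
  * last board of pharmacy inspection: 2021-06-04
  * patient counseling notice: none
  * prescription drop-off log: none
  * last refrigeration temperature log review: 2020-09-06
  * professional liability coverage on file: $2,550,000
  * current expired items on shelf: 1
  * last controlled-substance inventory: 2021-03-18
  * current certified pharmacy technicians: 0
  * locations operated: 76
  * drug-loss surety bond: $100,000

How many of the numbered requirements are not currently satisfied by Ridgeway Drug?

7

1. professional liability coverage $2,550,000 ≥ $2,250,000 → met
2. certified pharmacy technicians 0 < 4 → not met
3. after-hours emergency contact present → met
4. days of controlled-substance discrepancy outstanding 2 > 1 → not met
5. drug-loss surety bond $100,000 < $120,000 → not met
6. board of pharmacy inspection 29 days ago vs limit 45 → met
7. refrigeration temperature log review 300 days ago vs limit 270 → not met
8. controlled-substance inventory 107 days ago vs limit 120 → met
9. expired items on shelf 1 ≤ 1 → met
10. condition 'performs sterile compounding' holds; patient counseling notice absent → not met
11. compounding area certification 661 days ago vs limit 540 → not met
12. condition 'offers immunizations' holds; prescription drop-off log absent → not met
Not met: 7 of 12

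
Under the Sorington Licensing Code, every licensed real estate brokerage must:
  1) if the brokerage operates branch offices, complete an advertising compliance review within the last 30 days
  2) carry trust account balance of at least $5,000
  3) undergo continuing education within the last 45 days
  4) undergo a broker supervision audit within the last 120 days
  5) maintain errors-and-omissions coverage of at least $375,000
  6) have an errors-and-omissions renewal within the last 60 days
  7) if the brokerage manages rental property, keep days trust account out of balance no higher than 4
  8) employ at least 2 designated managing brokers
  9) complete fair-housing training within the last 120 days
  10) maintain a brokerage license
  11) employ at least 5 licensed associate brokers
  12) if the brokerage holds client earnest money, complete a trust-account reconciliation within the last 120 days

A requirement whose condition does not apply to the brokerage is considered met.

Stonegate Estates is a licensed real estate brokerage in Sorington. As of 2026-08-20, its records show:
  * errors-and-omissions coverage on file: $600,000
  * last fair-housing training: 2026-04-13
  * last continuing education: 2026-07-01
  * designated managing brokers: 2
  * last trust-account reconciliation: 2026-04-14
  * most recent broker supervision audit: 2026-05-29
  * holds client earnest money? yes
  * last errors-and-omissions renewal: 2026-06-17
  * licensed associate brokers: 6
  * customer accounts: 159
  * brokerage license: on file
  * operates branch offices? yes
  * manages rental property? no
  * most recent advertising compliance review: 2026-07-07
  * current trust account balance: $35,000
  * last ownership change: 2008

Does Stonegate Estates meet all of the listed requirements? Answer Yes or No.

No

1. condition 'operates branch offices' holds; advertising compliance review 44 days ago vs limit 30 → not met
2. trust account balance $35,000 ≥ $5,000 → met
3. continuing education 50 days ago vs limit 45 → not met
4. broker supervision audit 83 days ago vs limit 120 → met
5. errors-and-omissions coverage $600,000 ≥ $375,000 → met
6. errors-and-omissions renewal 64 days ago vs limit 60 → not met
7. condition 'manages rental property' does not hold → requirement n/a → met
8. designated managing brokers 2 ≥ 2 → met
9. fair-housing training 129 days ago vs limit 120 → not met
10. brokerage license present → met
11. licensed associate brokers 6 ≥ 5 → met
12. condition 'holds client earnest money' holds; trust-account reconciliation 128 days ago vs limit 120 → not met
Not met: 1, 3, 6, 9, 12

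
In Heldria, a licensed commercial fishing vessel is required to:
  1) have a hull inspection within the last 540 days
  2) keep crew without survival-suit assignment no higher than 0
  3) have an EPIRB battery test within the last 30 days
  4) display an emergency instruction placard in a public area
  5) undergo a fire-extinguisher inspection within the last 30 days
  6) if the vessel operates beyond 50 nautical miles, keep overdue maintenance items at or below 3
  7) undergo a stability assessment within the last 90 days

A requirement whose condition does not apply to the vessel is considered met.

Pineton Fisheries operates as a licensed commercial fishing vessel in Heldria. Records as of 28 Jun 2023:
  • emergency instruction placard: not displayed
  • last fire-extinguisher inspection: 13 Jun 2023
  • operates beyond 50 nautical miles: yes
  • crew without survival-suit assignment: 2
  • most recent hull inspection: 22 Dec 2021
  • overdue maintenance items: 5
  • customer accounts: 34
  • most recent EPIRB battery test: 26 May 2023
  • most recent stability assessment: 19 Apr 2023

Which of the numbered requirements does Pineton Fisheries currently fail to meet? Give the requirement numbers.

1. hull inspection 553 days ago vs limit 540 → not met
2. crew without survival-suit assignment 2 > 0 → not met
3. EPIRB battery test 33 days ago vs limit 30 → not met
4. emergency instruction placard absent → not met
5. fire-extinguisher inspection 15 days ago vs limit 30 → met
6. condition 'operates beyond 50 nautical miles' holds; overdue maintenance items 5 > 3 → not met
7. stability assessment 70 days ago vs limit 90 → met
Not met: 1, 2, 3, 4, 6

1, 2, 3, 4, 6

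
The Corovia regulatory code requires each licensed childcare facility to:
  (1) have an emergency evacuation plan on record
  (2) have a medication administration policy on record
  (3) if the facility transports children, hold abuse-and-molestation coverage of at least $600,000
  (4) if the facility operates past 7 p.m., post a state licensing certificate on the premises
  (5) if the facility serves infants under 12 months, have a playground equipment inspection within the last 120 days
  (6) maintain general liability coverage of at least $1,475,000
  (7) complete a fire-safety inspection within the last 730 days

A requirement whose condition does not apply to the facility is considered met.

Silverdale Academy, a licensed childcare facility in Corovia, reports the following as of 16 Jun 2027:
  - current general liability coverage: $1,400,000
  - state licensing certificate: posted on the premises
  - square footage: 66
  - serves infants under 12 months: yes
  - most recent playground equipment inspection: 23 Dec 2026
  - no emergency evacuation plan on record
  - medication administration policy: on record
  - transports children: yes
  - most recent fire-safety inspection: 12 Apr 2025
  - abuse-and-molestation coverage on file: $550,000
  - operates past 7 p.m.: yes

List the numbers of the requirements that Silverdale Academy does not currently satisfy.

1, 3, 5, 6, 7

1. emergency evacuation plan absent → not met
2. medication administration policy present → met
3. condition 'transports children' holds; abuse-and-molestation coverage $550,000 < $600,000 → not met
4. condition 'operates past 7 p.m.' holds; state licensing certificate present → met
5. condition 'serves infants under 12 months' holds; playground equipment inspection 175 days ago vs limit 120 → not met
6. general liability coverage $1,400,000 < $1,475,000 → not met
7. fire-safety inspection 795 days ago vs limit 730 → not met
Not met: 1, 3, 5, 6, 7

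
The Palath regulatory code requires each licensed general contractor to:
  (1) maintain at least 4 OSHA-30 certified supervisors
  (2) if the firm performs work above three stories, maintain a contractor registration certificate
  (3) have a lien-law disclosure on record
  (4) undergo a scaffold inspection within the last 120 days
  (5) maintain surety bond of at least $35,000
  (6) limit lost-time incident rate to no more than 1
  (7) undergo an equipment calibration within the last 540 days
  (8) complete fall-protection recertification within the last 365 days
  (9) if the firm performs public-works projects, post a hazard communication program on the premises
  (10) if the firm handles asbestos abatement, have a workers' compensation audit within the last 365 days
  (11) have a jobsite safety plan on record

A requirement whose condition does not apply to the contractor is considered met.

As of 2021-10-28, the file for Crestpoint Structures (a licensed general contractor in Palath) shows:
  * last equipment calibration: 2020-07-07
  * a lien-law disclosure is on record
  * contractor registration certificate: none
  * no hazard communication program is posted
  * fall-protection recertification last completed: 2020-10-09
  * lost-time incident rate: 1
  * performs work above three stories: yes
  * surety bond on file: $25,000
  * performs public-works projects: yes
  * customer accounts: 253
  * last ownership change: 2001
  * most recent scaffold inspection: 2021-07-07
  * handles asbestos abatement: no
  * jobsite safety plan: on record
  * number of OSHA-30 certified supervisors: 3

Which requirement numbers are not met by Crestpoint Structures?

1, 2, 5, 8, 9

1. OSHA-30 certified supervisors 3 < 4 → not met
2. condition 'performs work above three stories' holds; contractor registration certificate absent → not met
3. lien-law disclosure present → met
4. scaffold inspection 113 days ago vs limit 120 → met
5. surety bond $25,000 < $35,000 → not met
6. lost-time incident rate 1 ≤ 1 → met
7. equipment calibration 478 days ago vs limit 540 → met
8. fall-protection recertification 384 days ago vs limit 365 → not met
9. condition 'performs public-works projects' holds; hazard communication program absent → not met
10. condition 'handles asbestos abatement' does not hold → requirement n/a → met
11. jobsite safety plan present → met
Not met: 1, 2, 5, 8, 9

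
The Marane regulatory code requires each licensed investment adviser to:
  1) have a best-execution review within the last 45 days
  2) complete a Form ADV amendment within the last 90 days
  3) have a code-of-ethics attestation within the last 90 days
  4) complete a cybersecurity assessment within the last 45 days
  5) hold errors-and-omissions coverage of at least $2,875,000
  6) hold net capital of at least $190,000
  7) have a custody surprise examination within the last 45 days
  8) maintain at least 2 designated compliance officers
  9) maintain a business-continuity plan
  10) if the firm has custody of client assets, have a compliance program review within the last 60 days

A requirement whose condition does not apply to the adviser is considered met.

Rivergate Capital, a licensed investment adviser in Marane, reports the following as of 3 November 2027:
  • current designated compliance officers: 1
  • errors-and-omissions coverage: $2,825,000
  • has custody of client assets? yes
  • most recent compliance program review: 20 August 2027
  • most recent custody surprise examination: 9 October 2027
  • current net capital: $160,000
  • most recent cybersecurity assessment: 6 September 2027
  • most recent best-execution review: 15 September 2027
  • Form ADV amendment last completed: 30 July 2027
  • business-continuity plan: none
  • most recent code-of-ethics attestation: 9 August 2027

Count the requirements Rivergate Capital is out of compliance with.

1. best-execution review 49 days ago vs limit 45 → not met
2. Form ADV amendment 96 days ago vs limit 90 → not met
3. code-of-ethics attestation 86 days ago vs limit 90 → met
4. cybersecurity assessment 58 days ago vs limit 45 → not met
5. errors-and-omissions coverage $2,825,000 < $2,875,000 → not met
6. net capital $160,000 < $190,000 → not met
7. custody surprise examination 25 days ago vs limit 45 → met
8. designated compliance officers 1 < 2 → not met
9. business-continuity plan absent → not met
10. condition 'has custody of client assets' holds; compliance program review 75 days ago vs limit 60 → not met
Not met: 8 of 10

8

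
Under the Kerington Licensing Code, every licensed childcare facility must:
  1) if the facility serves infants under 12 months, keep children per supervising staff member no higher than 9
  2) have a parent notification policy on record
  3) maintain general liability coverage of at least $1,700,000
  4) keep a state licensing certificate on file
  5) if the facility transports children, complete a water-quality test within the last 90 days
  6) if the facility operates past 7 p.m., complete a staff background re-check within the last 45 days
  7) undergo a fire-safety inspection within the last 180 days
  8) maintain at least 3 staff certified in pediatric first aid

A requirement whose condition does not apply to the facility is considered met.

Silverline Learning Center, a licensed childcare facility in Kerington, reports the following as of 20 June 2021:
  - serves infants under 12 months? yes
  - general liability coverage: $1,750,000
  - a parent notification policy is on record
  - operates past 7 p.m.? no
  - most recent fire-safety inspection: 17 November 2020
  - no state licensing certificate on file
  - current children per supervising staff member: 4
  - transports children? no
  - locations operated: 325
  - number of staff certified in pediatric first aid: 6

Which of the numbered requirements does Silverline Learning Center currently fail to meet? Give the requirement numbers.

1. condition 'serves infants under 12 months' holds; children per supervising staff member 4 ≤ 9 → met
2. parent notification policy present → met
3. general liability coverage $1,750,000 ≥ $1,700,000 → met
4. state licensing certificate absent → not met
5. condition 'transports children' does not hold → requirement n/a → met
6. condition 'operates past 7 p.m.' does not hold → requirement n/a → met
7. fire-safety inspection 215 days ago vs limit 180 → not met
8. staff certified in pediatric first aid 6 ≥ 3 → met
Not met: 4, 7

4, 7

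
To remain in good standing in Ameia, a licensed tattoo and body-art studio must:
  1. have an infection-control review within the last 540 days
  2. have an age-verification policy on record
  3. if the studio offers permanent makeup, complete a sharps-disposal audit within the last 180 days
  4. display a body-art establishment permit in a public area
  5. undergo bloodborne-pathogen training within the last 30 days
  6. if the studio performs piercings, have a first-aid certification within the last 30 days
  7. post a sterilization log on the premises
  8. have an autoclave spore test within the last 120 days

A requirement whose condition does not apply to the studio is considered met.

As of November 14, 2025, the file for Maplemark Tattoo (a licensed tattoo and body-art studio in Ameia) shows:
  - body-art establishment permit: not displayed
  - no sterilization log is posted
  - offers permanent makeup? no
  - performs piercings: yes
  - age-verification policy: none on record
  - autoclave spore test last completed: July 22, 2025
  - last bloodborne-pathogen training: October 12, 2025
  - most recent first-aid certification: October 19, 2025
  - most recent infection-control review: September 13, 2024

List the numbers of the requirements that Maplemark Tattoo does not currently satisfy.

2, 4, 5, 7

1. infection-control review 427 days ago vs limit 540 → met
2. age-verification policy absent → not met
3. condition 'offers permanent makeup' does not hold → requirement n/a → met
4. body-art establishment permit absent → not met
5. bloodborne-pathogen training 33 days ago vs limit 30 → not met
6. condition 'performs piercings' holds; first-aid certification 26 days ago vs limit 30 → met
7. sterilization log absent → not met
8. autoclave spore test 115 days ago vs limit 120 → met
Not met: 2, 4, 5, 7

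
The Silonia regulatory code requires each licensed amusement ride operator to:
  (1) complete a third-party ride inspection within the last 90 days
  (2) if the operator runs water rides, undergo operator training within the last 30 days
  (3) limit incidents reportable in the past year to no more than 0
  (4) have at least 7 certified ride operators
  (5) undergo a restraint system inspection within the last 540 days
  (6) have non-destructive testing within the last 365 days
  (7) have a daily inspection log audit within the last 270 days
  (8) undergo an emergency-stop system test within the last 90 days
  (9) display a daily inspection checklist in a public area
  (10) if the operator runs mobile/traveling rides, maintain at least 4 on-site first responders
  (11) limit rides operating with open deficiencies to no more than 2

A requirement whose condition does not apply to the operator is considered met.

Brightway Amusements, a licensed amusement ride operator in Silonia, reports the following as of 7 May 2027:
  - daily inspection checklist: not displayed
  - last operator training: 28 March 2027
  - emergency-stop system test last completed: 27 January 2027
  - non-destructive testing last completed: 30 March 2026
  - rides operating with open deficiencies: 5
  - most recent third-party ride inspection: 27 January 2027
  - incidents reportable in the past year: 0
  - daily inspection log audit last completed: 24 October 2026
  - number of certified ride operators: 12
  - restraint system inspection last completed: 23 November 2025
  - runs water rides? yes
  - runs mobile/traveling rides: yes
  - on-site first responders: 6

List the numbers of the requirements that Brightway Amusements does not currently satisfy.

1. third-party ride inspection 100 days ago vs limit 90 → not met
2. condition 'runs water rides' holds; operator training 40 days ago vs limit 30 → not met
3. incidents reportable in the past year 0 ≤ 0 → met
4. certified ride operators 12 ≥ 7 → met
5. restraint system inspection 530 days ago vs limit 540 → met
6. non-destructive testing 403 days ago vs limit 365 → not met
7. daily inspection log audit 195 days ago vs limit 270 → met
8. emergency-stop system test 100 days ago vs limit 90 → not met
9. daily inspection checklist absent → not met
10. condition 'runs mobile/traveling rides' holds; on-site first responders 6 ≥ 4 → met
11. rides operating with open deficiencies 5 > 2 → not met
Not met: 1, 2, 6, 8, 9, 11

1, 2, 6, 8, 9, 11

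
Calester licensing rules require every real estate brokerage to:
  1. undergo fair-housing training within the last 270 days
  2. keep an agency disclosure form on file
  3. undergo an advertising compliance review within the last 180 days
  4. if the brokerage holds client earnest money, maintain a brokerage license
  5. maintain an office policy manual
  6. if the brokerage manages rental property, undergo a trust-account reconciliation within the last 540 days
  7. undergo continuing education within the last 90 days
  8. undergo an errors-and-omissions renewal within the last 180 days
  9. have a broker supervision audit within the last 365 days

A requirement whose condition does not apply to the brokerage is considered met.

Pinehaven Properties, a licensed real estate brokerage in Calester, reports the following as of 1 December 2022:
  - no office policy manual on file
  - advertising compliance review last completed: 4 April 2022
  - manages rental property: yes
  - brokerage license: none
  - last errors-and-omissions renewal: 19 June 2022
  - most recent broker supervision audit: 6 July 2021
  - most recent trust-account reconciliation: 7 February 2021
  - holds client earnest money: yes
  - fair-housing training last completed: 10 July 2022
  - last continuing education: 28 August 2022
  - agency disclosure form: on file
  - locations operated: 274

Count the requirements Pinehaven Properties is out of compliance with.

6

1. fair-housing training 144 days ago vs limit 270 → met
2. agency disclosure form present → met
3. advertising compliance review 241 days ago vs limit 180 → not met
4. condition 'holds client earnest money' holds; brokerage license absent → not met
5. office policy manual absent → not met
6. condition 'manages rental property' holds; trust-account reconciliation 662 days ago vs limit 540 → not met
7. continuing education 95 days ago vs limit 90 → not met
8. errors-and-omissions renewal 165 days ago vs limit 180 → met
9. broker supervision audit 513 days ago vs limit 365 → not met
Not met: 6 of 9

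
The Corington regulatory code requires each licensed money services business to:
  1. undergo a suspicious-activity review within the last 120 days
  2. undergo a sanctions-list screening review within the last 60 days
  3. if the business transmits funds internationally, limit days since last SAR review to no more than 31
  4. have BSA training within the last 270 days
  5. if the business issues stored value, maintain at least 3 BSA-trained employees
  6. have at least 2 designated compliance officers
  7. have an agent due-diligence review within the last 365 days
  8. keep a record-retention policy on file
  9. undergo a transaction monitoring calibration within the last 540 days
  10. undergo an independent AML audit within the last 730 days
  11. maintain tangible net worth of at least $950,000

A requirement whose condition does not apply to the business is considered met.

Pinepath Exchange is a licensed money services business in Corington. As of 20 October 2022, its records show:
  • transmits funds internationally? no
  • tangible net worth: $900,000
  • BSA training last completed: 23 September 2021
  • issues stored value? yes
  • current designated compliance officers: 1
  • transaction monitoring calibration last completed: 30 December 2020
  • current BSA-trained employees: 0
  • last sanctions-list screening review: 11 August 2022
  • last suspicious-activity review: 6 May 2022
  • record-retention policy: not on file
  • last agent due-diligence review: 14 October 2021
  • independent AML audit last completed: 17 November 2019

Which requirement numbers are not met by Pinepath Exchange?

1. suspicious-activity review 167 days ago vs limit 120 → not met
2. sanctions-list screening review 70 days ago vs limit 60 → not met
3. condition 'transmits funds internationally' does not hold → requirement n/a → met
4. BSA training 392 days ago vs limit 270 → not met
5. condition 'issues stored value' holds; BSA-trained employees 0 < 3 → not met
6. designated compliance officers 1 < 2 → not met
7. agent due-diligence review 371 days ago vs limit 365 → not met
8. record-retention policy absent → not met
9. transaction monitoring calibration 659 days ago vs limit 540 → not met
10. independent AML audit 1068 days ago vs limit 730 → not met
11. tangible net worth $900,000 < $950,000 → not met
Not met: 1, 2, 4, 5, 6, 7, 8, 9, 10, 11

1, 2, 4, 5, 6, 7, 8, 9, 10, 11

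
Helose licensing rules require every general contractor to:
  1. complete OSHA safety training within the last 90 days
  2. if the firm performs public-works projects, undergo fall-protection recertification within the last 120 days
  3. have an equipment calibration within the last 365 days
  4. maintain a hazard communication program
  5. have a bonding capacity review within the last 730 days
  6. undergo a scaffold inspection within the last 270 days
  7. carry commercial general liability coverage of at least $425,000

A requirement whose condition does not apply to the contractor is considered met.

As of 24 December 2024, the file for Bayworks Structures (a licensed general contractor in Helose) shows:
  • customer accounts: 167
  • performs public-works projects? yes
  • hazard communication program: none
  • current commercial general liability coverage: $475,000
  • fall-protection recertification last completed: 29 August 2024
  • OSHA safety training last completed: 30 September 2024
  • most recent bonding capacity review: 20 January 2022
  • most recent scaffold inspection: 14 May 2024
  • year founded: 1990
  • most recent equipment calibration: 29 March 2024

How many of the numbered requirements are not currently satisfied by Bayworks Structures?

2

1. OSHA safety training 85 days ago vs limit 90 → met
2. condition 'performs public-works projects' holds; fall-protection recertification 117 days ago vs limit 120 → met
3. equipment calibration 270 days ago vs limit 365 → met
4. hazard communication program absent → not met
5. bonding capacity review 1069 days ago vs limit 730 → not met
6. scaffold inspection 224 days ago vs limit 270 → met
7. commercial general liability coverage $475,000 ≥ $425,000 → met
Not met: 2 of 7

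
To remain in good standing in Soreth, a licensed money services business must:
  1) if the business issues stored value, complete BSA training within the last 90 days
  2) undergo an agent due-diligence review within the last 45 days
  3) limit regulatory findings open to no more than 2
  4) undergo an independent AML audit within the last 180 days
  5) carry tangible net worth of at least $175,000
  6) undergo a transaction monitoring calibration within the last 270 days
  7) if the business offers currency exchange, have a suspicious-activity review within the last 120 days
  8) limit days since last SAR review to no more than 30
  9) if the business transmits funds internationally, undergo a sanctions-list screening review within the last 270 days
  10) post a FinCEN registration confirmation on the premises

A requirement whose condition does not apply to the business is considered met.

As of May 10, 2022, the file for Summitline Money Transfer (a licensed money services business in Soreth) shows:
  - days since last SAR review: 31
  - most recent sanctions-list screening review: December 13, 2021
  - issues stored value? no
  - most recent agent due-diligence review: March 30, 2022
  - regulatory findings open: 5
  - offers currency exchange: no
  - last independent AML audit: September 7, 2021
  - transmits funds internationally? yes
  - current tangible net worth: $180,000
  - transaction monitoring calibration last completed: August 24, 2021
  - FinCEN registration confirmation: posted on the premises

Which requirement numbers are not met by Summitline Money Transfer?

1. condition 'issues stored value' does not hold → requirement n/a → met
2. agent due-diligence review 41 days ago vs limit 45 → met
3. regulatory findings open 5 > 2 → not met
4. independent AML audit 245 days ago vs limit 180 → not met
5. tangible net worth $180,000 ≥ $175,000 → met
6. transaction monitoring calibration 259 days ago vs limit 270 → met
7. condition 'offers currency exchange' does not hold → requirement n/a → met
8. days since last SAR review 31 > 30 → not met
9. condition 'transmits funds internationally' holds; sanctions-list screening review 148 days ago vs limit 270 → met
10. FinCEN registration confirmation present → met
Not met: 3, 4, 8

3, 4, 8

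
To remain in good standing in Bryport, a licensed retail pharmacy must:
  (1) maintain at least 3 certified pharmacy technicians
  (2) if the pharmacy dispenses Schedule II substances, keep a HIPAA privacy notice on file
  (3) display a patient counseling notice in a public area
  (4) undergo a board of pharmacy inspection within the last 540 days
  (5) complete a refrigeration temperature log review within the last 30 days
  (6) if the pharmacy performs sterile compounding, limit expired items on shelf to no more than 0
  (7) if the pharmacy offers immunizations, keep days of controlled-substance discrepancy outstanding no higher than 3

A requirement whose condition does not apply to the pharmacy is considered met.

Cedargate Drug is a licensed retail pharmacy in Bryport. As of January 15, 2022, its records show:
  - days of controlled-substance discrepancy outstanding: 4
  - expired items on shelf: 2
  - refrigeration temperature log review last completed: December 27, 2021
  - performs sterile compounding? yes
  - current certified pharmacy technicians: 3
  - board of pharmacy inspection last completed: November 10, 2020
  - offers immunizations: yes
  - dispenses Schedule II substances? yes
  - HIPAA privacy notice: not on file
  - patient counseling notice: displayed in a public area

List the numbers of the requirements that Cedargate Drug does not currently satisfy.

1. certified pharmacy technicians 3 ≥ 3 → met
2. condition 'dispenses Schedule II substances' holds; HIPAA privacy notice absent → not met
3. patient counseling notice present → met
4. board of pharmacy inspection 431 days ago vs limit 540 → met
5. refrigeration temperature log review 19 days ago vs limit 30 → met
6. condition 'performs sterile compounding' holds; expired items on shelf 2 > 0 → not met
7. condition 'offers immunizations' holds; days of controlled-substance discrepancy outstanding 4 > 3 → not met
Not met: 2, 6, 7

2, 6, 7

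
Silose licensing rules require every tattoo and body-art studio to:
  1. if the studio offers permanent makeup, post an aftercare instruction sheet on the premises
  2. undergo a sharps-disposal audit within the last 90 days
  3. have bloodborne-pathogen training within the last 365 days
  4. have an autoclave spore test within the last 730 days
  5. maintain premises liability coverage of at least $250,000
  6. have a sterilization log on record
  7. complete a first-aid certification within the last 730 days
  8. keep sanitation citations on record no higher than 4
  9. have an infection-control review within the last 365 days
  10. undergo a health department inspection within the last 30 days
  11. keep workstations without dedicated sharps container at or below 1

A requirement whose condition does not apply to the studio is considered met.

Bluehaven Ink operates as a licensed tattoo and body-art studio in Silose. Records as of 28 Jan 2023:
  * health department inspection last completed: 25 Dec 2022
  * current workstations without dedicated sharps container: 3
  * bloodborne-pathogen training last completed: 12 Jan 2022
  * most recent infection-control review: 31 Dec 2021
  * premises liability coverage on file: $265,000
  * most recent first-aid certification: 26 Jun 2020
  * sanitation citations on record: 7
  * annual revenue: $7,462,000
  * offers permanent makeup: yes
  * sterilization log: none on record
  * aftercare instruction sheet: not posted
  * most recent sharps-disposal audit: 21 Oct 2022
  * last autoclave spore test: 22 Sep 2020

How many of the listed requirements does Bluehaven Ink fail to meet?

10

1. condition 'offers permanent makeup' holds; aftercare instruction sheet absent → not met
2. sharps-disposal audit 99 days ago vs limit 90 → not met
3. bloodborne-pathogen training 381 days ago vs limit 365 → not met
4. autoclave spore test 858 days ago vs limit 730 → not met
5. premises liability coverage $265,000 ≥ $250,000 → met
6. sterilization log absent → not met
7. first-aid certification 946 days ago vs limit 730 → not met
8. sanitation citations on record 7 > 4 → not met
9. infection-control review 393 days ago vs limit 365 → not met
10. health department inspection 34 days ago vs limit 30 → not met
11. workstations without dedicated sharps container 3 > 1 → not met
Not met: 10 of 11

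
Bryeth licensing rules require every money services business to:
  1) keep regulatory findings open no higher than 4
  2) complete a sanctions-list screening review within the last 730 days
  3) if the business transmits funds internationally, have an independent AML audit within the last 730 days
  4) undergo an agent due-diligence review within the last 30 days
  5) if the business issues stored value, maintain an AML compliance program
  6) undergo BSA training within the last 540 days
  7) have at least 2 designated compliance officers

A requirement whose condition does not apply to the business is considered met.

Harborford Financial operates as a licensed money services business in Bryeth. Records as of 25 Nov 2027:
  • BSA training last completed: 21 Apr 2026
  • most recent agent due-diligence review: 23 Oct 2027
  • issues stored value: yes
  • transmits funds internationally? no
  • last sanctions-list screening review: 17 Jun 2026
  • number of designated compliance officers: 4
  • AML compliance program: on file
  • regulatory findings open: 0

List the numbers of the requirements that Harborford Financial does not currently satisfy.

1. regulatory findings open 0 ≤ 4 → met
2. sanctions-list screening review 526 days ago vs limit 730 → met
3. condition 'transmits funds internationally' does not hold → requirement n/a → met
4. agent due-diligence review 33 days ago vs limit 30 → not met
5. condition 'issues stored value' holds; AML compliance program present → met
6. BSA training 583 days ago vs limit 540 → not met
7. designated compliance officers 4 ≥ 2 → met
Not met: 4, 6

4, 6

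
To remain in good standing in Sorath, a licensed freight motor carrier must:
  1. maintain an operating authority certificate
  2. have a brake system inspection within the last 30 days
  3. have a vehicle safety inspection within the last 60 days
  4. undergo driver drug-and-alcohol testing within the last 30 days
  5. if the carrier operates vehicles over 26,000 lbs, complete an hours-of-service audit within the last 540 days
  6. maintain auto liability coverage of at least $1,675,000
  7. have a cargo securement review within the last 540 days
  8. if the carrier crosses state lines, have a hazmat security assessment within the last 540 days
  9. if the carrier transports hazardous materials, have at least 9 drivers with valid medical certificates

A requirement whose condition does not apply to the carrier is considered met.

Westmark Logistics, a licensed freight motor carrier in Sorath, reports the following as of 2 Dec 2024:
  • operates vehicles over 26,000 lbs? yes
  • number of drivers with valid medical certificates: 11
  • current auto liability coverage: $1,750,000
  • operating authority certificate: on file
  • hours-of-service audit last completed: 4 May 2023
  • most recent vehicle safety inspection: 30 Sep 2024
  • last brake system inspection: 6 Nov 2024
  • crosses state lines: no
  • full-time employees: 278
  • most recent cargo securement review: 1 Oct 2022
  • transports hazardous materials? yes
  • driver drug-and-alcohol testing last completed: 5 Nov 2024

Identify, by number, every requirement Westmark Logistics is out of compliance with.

3, 5, 7

1. operating authority certificate present → met
2. brake system inspection 26 days ago vs limit 30 → met
3. vehicle safety inspection 63 days ago vs limit 60 → not met
4. driver drug-and-alcohol testing 27 days ago vs limit 30 → met
5. condition 'operates vehicles over 26,000 lbs' holds; hours-of-service audit 578 days ago vs limit 540 → not met
6. auto liability coverage $1,750,000 ≥ $1,675,000 → met
7. cargo securement review 793 days ago vs limit 540 → not met
8. condition 'crosses state lines' does not hold → requirement n/a → met
9. condition 'transports hazardous materials' holds; drivers with valid medical certificates 11 ≥ 9 → met
Not met: 3, 5, 7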